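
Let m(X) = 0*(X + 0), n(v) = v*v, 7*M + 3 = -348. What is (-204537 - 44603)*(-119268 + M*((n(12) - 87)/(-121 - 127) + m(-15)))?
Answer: 12894816275685/434 ≈ 2.9712e+10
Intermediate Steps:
M = -351/7 (M = -3/7 + (1/7)*(-348) = -3/7 - 348/7 = -351/7 ≈ -50.143)
n(v) = v**2
m(X) = 0 (m(X) = 0*X = 0)
(-204537 - 44603)*(-119268 + M*((n(12) - 87)/(-121 - 127) + m(-15))) = (-204537 - 44603)*(-119268 - 351*((12**2 - 87)/(-121 - 127) + 0)/7) = -249140*(-119268 - 351*((144 - 87)/(-248) + 0)/7) = -249140*(-119268 - 351*(57*(-1/248) + 0)/7) = -249140*(-119268 - 351*(-57/248 + 0)/7) = -249140*(-119268 - 351/7*(-57/248)) = -249140*(-119268 + 20007/1736) = -249140*(-207029241/1736) = 12894816275685/434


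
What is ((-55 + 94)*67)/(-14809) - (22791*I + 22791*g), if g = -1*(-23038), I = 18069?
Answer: -13874102456946/14809 ≈ -9.3687e+8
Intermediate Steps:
g = 23038
((-55 + 94)*67)/(-14809) - (22791*I + 22791*g) = ((-55 + 94)*67)/(-14809) - 22791/(1/(18069 + 23038)) = (39*67)*(-1/14809) - 22791/(1/41107) = 2613*(-1/14809) - 22791/1/41107 = -2613/14809 - 22791*41107 = -2613/14809 - 936869637 = -13874102456946/14809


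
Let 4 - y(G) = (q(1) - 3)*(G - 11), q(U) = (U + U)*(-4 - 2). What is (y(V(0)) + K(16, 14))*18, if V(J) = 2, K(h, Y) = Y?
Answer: -2106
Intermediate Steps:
q(U) = -12*U (q(U) = (2*U)*(-6) = -12*U)
y(G) = -161 + 15*G (y(G) = 4 - (-12*1 - 3)*(G - 11) = 4 - (-12 - 3)*(-11 + G) = 4 - (-15)*(-11 + G) = 4 - (165 - 15*G) = 4 + (-165 + 15*G) = -161 + 15*G)
(y(V(0)) + K(16, 14))*18 = ((-161 + 15*2) + 14)*18 = ((-161 + 30) + 14)*18 = (-131 + 14)*18 = -117*18 = -2106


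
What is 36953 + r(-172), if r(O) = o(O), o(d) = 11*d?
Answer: 35061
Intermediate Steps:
r(O) = 11*O
36953 + r(-172) = 36953 + 11*(-172) = 36953 - 1892 = 35061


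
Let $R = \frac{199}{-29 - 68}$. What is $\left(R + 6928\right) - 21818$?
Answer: $- \frac{1444529}{97} \approx -14892.0$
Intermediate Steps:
$R = - \frac{199}{97}$ ($R = \frac{199}{-97} = 199 \left(- \frac{1}{97}\right) = - \frac{199}{97} \approx -2.0515$)
$\left(R + 6928\right) - 21818 = \left(- \frac{199}{97} + 6928\right) - 21818 = \frac{671817}{97} - 21818 = - \frac{1444529}{97}$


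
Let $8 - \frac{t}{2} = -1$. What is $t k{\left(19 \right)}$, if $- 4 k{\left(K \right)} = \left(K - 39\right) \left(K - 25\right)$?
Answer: $-540$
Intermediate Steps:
$t = 18$ ($t = 16 - -2 = 16 + 2 = 18$)
$k{\left(K \right)} = - \frac{\left(-39 + K\right) \left(-25 + K\right)}{4}$ ($k{\left(K \right)} = - \frac{\left(K - 39\right) \left(K - 25\right)}{4} = - \frac{\left(-39 + K\right) \left(-25 + K\right)}{4}$)
$t k{\left(19 \right)} = 18 \left(- \frac{975}{4} + 16 \cdot 19 - \frac{19^{2}}{4}\right) = 18 \left(- \frac{975}{4} + 304 - \frac{361}{4}\right) = 18 \left(-30\right) = -540$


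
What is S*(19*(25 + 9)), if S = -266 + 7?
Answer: -167314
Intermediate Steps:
S = -259
S*(19*(25 + 9)) = -4921*(25 + 9) = -4921*34 = -259*646 = -167314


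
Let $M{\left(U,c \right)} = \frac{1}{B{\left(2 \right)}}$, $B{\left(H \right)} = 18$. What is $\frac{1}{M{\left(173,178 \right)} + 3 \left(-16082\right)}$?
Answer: $- \frac{18}{868427} \approx -2.0727 \cdot 10^{-5}$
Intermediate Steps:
$M{\left(U,c \right)} = \frac{1}{18}$
$\frac{1}{M{\left(173,178 \right)} + 3 \left(-16082\right)} = \frac{1}{\frac{1}{18} + 3 \left(-16082\right)} = \frac{1}{\frac{1}{18} - 48246} = \frac{1}{- \frac{868427}{18}} = - \frac{18}{868427}$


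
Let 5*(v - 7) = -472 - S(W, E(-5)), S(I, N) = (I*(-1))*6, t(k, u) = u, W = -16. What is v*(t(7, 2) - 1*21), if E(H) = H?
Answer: 10127/5 ≈ 2025.4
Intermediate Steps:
S(I, N) = -6*I (S(I, N) = -I*6 = -6*I)
v = -533/5 (v = 7 + (-472 - (-6)*(-16))/5 = 7 + (-472 - 1*96)/5 = 7 + (-472 - 96)/5 = 7 + (⅕)*(-568) = 7 - 568/5 = -533/5 ≈ -106.60)
v*(t(7, 2) - 1*21) = -533*(2 - 1*21)/5 = -533*(2 - 21)/5 = -533/5*(-19) = 10127/5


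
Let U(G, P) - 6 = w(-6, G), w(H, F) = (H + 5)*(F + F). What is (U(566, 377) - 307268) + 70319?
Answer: -238075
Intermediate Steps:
w(H, F) = 2*F*(5 + H) (w(H, F) = (5 + H)*(2*F) = 2*F*(5 + H))
U(G, P) = 6 - 2*G (U(G, P) = 6 + 2*G*(5 - 6) = 6 + 2*G*(-1) = 6 - 2*G)
(U(566, 377) - 307268) + 70319 = ((6 - 2*566) - 307268) + 70319 = ((6 - 1132) - 307268) + 70319 = (-1126 - 307268) + 70319 = -308394 + 70319 = -238075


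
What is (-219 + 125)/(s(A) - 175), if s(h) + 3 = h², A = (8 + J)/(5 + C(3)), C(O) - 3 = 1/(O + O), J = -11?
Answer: 112847/213527 ≈ 0.52849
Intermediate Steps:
C(O) = 3 + 1/(2*O) (C(O) = 3 + 1/(O + O) = 3 + 1/(2*O))
A = -18/49 (A = (8 - 11)/(5 + (3 + (½)/3)) = -3/(5 + (3 + (½)*(⅓))) = -3/(5 + (3 + ⅙)) = -3/(5 + 19/6) = -3/49/6 = -3*6/49 = -18/49 ≈ -0.36735)
s(h) = -3 + h²
(-219 + 125)/(s(A) - 175) = (-219 + 125)/((-3 + (-18/49)²) - 175) = -94/((-3 + 324/2401) - 175) = -94/(-6879/2401 - 175) = -94/(-427054/2401) = -94*(-2401/427054) = 112847/213527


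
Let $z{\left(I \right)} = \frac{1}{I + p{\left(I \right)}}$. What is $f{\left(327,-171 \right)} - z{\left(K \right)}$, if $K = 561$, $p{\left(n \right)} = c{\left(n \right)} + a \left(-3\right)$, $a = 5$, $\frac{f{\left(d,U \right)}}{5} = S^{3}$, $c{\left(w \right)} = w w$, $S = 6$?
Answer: $\frac{340488359}{315267} \approx 1080.0$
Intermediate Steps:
$c{\left(w \right)} = w^{2}$
$f{\left(d,U \right)} = 1080$ ($f{\left(d,U \right)} = 5 \cdot 6^{3} = 5 \cdot 216 = 1080$)
$p{\left(n \right)} = -15 + n^{2}$ ($p{\left(n \right)} = n^{2} + 5 \left(-3\right) = n^{2} - 15 = -15 + n^{2}$)
$z{\left(I \right)} = \frac{1}{-15 + I + I^{2}}$ ($z{\left(I \right)} = \frac{1}{I + \left(-15 + I^{2}\right)} = \frac{1}{-15 + I + I^{2}}$)
$f{\left(327,-171 \right)} - z{\left(K \right)} = 1080 - \frac{1}{-15 + 561 + 561^{2}} = 1080 - \frac{1}{-15 + 561 + 314721} = 1080 - \frac{1}{315267} = \frac{340488359}{315267}$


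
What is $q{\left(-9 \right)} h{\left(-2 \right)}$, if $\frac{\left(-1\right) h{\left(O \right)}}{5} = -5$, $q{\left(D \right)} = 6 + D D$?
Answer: $2175$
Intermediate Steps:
$q{\left(D \right)} = 6 + D^{2}$
$h{\left(O \right)} = 25$ ($h{\left(O \right)} = \left(-5\right) \left(-5\right) = 25$)
$q{\left(-9 \right)} h{\left(-2 \right)} = \left(6 + \left(-9\right)^{2}\right) 25 = \left(6 + 81\right) 25 = 87 \cdot 25 = 2175$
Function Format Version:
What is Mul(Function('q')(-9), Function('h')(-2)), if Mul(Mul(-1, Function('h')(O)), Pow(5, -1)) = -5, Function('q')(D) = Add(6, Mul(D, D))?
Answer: 2175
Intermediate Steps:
Function('q')(D) = Add(6, Pow(D, 2))
Function('h')(O) = 25 (Function('h')(O) = Mul(-5, -5) = 25)
Mul(Function('q')(-9), Function('h')(-2)) = Mul(Add(6, Pow(-9, 2)), 25) = Mul(Add(6, 81), 25) = Mul(87, 25) = 2175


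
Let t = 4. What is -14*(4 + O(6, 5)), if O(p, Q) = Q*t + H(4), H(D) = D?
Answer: -392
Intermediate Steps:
O(p, Q) = 4 + 4*Q (O(p, Q) = Q*4 + 4 = 4*Q + 4 = 4 + 4*Q)
-14*(4 + O(6, 5)) = -14*(4 + (4 + 4*5)) = -14*(4 + (4 + 20)) = -14*(4 + 24) = -14*28 = -392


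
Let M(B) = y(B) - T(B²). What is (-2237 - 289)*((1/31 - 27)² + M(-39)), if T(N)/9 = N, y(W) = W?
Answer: 31559116512/961 ≈ 3.2840e+7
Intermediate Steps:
T(N) = 9*N
M(B) = B - 9*B²
(-2237 - 289)*((1/31 - 27)² + M(-39)) = (-2237 - 289)*((1/31 - 27)² - 39*(1 - 9*(-39))) = -2526*((1/31 - 27)² - 39*(1 + 351)) = -2526*((-836/31)² - 39*352) = -2526*(698896/961 - 13728) = -2526*(-12493712/961) = 31559116512/961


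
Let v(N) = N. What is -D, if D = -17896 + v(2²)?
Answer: 17892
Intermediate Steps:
D = -17892 (D = -17896 + 2² = -17896 + 4 = -17892)
-D = -1*(-17892) = 17892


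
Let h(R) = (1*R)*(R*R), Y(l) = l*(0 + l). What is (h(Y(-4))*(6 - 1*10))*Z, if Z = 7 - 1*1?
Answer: -98304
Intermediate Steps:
Y(l) = l**2 (Y(l) = l*l = l**2)
h(R) = R**3 (h(R) = R*R**2 = R**3)
Z = 6 (Z = 7 - 1 = 6)
(h(Y(-4))*(6 - 1*10))*Z = (((-4)**2)**3*(6 - 1*10))*6 = (16**3*(6 - 10))*6 = (4096*(-4))*6 = -16384*6 = -98304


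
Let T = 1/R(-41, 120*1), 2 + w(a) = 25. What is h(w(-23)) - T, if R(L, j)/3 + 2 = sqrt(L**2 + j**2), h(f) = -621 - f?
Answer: -31060766/48231 - sqrt(16081)/48231 ≈ -644.00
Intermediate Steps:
w(a) = 23 (w(a) = -2 + 25 = 23)
R(L, j) = -6 + 3*sqrt(L**2 + j**2)
T = 1/(-6 + 3*sqrt(16081)) (T = 1/(-6 + 3*sqrt((-41)**2 + (120*1)**2)) = 1/(-6 + 3*sqrt(1681 + 120**2)) = 1/(-6 + 3*sqrt(1681 + 14400)) = 1/(-6 + 3*sqrt(16081)) ≈ 0.0026707)
h(w(-23)) - T = (-621 - 1*23) - (2/48231 + sqrt(16081)/48231) = (-621 - 23) + (-2/48231 - sqrt(16081)/48231) = -644 + (-2/48231 - sqrt(16081)/48231) = -31060766/48231 - sqrt(16081)/48231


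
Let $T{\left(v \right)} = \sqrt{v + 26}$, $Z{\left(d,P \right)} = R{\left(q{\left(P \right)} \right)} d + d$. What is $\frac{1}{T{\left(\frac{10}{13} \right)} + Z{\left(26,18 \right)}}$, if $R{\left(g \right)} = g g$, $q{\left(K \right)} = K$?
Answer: $\frac{54925}{464116076} - \frac{\sqrt{1131}}{464116076} \approx 0.00011827$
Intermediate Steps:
$R{\left(g \right)} = g^{2}$
$Z{\left(d,P \right)} = d + d P^{2}$ ($Z{\left(d,P \right)} = P^{2} d + d = d P^{2} + d = d + d P^{2}$)
$T{\left(v \right)} = \sqrt{26 + v}$
$\frac{1}{T{\left(\frac{10}{13} \right)} + Z{\left(26,18 \right)}} = \frac{1}{\sqrt{26 + \frac{10}{13}} + 26 \left(1 + 18^{2}\right)} = \frac{1}{\sqrt{26 + 10 \cdot \frac{1}{13}} + 26 \left(1 + 324\right)} = \frac{1}{\sqrt{26 + \frac{10}{13}} + 26 \cdot 325} = \frac{1}{\sqrt{\frac{348}{13}} + 8450} = \frac{1}{\frac{2 \sqrt{1131}}{13} + 8450} = \frac{1}{8450 + \frac{2 \sqrt{1131}}{13}}$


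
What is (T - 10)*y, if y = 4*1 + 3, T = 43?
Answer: 231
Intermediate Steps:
y = 7 (y = 4 + 3 = 7)
(T - 10)*y = (43 - 10)*7 = 33*7 = 231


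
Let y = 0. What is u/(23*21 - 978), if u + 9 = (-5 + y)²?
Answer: -16/495 ≈ -0.032323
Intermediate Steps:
u = 16 (u = -9 + (-5 + 0)² = -9 + (-5)² = -9 + 25 = 16)
u/(23*21 - 978) = 16/(23*21 - 978) = 16/(483 - 978) = 16/(-495) = 16*(-1/495) = -16/495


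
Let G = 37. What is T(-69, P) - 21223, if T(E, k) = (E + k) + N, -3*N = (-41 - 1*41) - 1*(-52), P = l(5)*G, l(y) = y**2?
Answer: -20357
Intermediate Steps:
P = 925 (P = 5**2*37 = 25*37 = 925)
N = 10 (N = -((-41 - 1*41) - 1*(-52))/3 = -((-41 - 41) + 52)/3 = -(-82 + 52)/3 = -1/3*(-30) = 10)
T(E, k) = 10 + E + k (T(E, k) = (E + k) + 10 = 10 + E + k)
T(-69, P) - 21223 = (10 - 69 + 925) - 21223 = 866 - 21223 = -20357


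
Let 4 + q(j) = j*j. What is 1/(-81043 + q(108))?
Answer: -1/69383 ≈ -1.4413e-5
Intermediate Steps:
q(j) = -4 + j² (q(j) = -4 + j*j = -4 + j²)
1/(-81043 + q(108)) = 1/(-81043 + (-4 + 108²)) = 1/(-81043 + (-4 + 11664)) = 1/(-81043 + 11660) = 1/(-69383) = -1/69383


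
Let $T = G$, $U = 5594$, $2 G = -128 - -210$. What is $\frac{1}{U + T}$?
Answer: $\frac{1}{5635} \approx 0.00017746$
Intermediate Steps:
$G = 41$ ($G = \frac{-128 - -210}{2} = \frac{-128 + 210}{2} = \frac{1}{2} \cdot 82 = 41$)
$T = 41$
$\frac{1}{U + T} = \frac{1}{5594 + 41} = \frac{1}{5635}$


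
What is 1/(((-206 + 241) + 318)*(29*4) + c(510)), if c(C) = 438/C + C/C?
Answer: 85/3480738 ≈ 2.4420e-5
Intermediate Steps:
c(C) = 1 + 438/C (c(C) = 438/C + 1 = 1 + 438/C)
1/(((-206 + 241) + 318)*(29*4) + c(510)) = 1/(((-206 + 241) + 318)*(29*4) + (438 + 510)/510) = 1/((35 + 318)*116 + (1/510)*948) = 1/(353*116 + 158/85) = 1/(40948 + 158/85) = 1/(3480738/85) = 85/3480738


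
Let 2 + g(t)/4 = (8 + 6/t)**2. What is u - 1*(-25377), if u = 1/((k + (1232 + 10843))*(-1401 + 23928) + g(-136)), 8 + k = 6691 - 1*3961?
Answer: 9778572635644825/385332097397 ≈ 25377.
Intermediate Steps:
k = 2722 (k = -8 + (6691 - 1*3961) = -8 + (6691 - 3961) = -8 + 2730 = 2722)
g(t) = -8 + 4*(8 + 6/t)**2
u = 1156/385332097397 (u = 1/((2722 + (1232 + 10843))*(-1401 + 23928) + (248 + 144/(-136)**2 + 384/(-136))) = 1/((2722 + 12075)*22527 + (248 + 144*(1/18496) + 384*(-1/136))) = 1/(14797*22527 + (248 + 9/1156 - 48/17)) = 1/(333332019 + 283433/1156) = 1/(385332097397/1156) = 1156/385332097397 ≈ 3.0000e-9)
u - 1*(-25377) = 1156/385332097397 - 1*(-25377) = 1156/385332097397 + 25377 = 9778572635644825/385332097397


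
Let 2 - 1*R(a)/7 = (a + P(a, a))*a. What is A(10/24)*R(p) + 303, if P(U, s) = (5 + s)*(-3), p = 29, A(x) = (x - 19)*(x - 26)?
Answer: 1015525645/144 ≈ 7.0523e+6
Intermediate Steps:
A(x) = (-26 + x)*(-19 + x) (A(x) = (-19 + x)*(-26 + x) = (-26 + x)*(-19 + x))
P(U, s) = -15 - 3*s
R(a) = 14 - 7*a*(-15 - 2*a) (R(a) = 14 - 7*(a + (-15 - 3*a))*a = 14 - 7*(-15 - 2*a)*a = 14 - 7*a*(-15 - 2*a))
A(10/24)*R(p) + 303 = (494 + (10/24)**2 - 450/24)*(14 + 14*29**2 + 105*29) + 303 = (494 + (10*(1/24))**2 - 450/24)*(14 + 14*841 + 3045) + 303 = (494 + (5/12)**2 - 45*5/12)*(14 + 11774 + 3045) + 303 = (494 + 25/144 - 75/4)*14833 + 303 = (68461/144)*14833 + 303 = 1015482013/144 + 303 = 1015525645/144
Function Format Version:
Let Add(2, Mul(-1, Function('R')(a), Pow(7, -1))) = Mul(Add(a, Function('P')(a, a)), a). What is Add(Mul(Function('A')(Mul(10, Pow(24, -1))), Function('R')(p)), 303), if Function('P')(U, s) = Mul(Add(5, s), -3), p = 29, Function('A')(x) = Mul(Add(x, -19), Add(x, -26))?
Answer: Rational(1015525645, 144) ≈ 7.0523e+6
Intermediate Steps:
Function('A')(x) = Mul(Add(-26, x), Add(-19, x)) (Function('A')(x) = Mul(Add(-19, x), Add(-26, x)) = Mul(Add(-26, x), Add(-19, x)))
Function('P')(U, s) = Add(-15, Mul(-3, s))
Function('R')(a) = Add(14, Mul(-7, a, Add(-15, Mul(-2, a)))) (Function('R')(a) = Add(14, Mul(-7, Mul(Add(a, Add(-15, Mul(-3, a))), a))) = Add(14, Mul(-7, Mul(Add(-15, Mul(-2, a)), a))) = Add(14, Mul(-7, Mul(a, Add(-15, Mul(-2, a))))) = Add(14, Mul(-7, a, Add(-15, Mul(-2, a)))))
Add(Mul(Function('A')(Mul(10, Pow(24, -1))), Function('R')(p)), 303) = Add(Mul(Add(494, Pow(Mul(10, Pow(24, -1)), 2), Mul(-45, Mul(10, Pow(24, -1)))), Add(14, Mul(14, Pow(29, 2)), Mul(105, 29))), 303) = Add(Mul(Add(494, Pow(Mul(10, Rational(1, 24)), 2), Mul(-45, Mul(10, Rational(1, 24)))), Add(14, Mul(14, 841), 3045)), 303) = Add(Mul(Add(494, Pow(Rational(5, 12), 2), Mul(-45, Rational(5, 12))), Add(14, 11774, 3045)), 303) = Add(Mul(Add(494, Rational(25, 144), Rational(-75, 4)), 14833), 303) = Add(Mul(Rational(68461, 144), 14833), 303) = Add(Rational(1015482013, 144), 303) = Rational(1015525645, 144)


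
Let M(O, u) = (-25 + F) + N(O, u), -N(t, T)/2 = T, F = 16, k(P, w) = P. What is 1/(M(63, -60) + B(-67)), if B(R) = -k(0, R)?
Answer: 1/111 ≈ 0.0090090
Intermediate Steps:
N(t, T) = -2*T
M(O, u) = -9 - 2*u (M(O, u) = (-25 + 16) - 2*u = -9 - 2*u)
B(R) = 0 (B(R) = -1*0 = 0)
1/(M(63, -60) + B(-67)) = 1/((-9 - 2*(-60)) + 0) = 1/((-9 + 120) + 0) = 1/(111 + 0) = 1/111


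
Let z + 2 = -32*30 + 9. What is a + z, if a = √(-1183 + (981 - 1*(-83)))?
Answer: -953 + I*√119 ≈ -953.0 + 10.909*I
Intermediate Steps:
a = I*√119 (a = √(-1183 + (981 + 83)) = √(-1183 + 1064) = √(-119) = I*√119 ≈ 10.909*I)
z = -953 (z = -2 + (-32*30 + 9) = -2 + (-960 + 9) = -2 - 951 = -953)
a + z = I*√119 - 953 = -953 + I*√119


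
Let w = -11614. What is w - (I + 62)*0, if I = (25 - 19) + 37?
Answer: -11614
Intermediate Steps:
I = 43 (I = 6 + 37 = 43)
w - (I + 62)*0 = -11614 - (43 + 62)*0 = -11614 - 105*0 = -11614 - 1*0 = -11614 + 0 = -11614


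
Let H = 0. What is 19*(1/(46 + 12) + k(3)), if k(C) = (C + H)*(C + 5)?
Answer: 26467/58 ≈ 456.33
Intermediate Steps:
k(C) = C*(5 + C) (k(C) = (C + 0)*(C + 5) = C*(5 + C))
19*(1/(46 + 12) + k(3)) = 19*(1/(46 + 12) + 3*(5 + 3)) = 19*(1/58 + 3*8) = 19*(1/58 + 24) = 19*(1393/58) = 26467/58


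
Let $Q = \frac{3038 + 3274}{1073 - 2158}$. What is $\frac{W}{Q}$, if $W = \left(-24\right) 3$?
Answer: $\frac{3255}{263} \approx 12.376$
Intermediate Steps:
$W = -72$
$Q = - \frac{6312}{1085}$ ($Q = \frac{6312}{-1085} = 6312 \left(- \frac{1}{1085}\right) = - \frac{6312}{1085} \approx -5.8175$)
$\frac{W}{Q} = - \frac{72}{- \frac{6312}{1085}} = \left(-72\right) \left(- \frac{1085}{6312}\right) = \frac{3255}{263}$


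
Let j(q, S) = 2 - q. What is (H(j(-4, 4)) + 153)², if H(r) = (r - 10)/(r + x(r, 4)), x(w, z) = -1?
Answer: 579121/25 ≈ 23165.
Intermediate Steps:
H(r) = (-10 + r)/(-1 + r) (H(r) = (r - 10)/(r - 1) = (-10 + r)/(-1 + r))
(H(j(-4, 4)) + 153)² = ((-10 + (2 - 1*(-4)))/(-1 + (2 - 1*(-4))) + 153)² = ((-10 + (2 + 4))/(-1 + (2 + 4)) + 153)² = ((-10 + 6)/(-1 + 6) + 153)² = (-4/5 + 153)² = ((⅕)*(-4) + 153)² = (-⅘ + 153)² = (761/5)² = 579121/25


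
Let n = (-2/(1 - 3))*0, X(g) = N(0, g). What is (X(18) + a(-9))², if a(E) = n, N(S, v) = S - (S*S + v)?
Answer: 324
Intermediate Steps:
N(S, v) = S - v - S² (N(S, v) = S - (S² + v) = S - (v + S²) = S + (-v - S²) = S - v - S²)
X(g) = -g (X(g) = 0 - g - 1*0² = 0 - g - 1*0 = 0 - g + 0 = -g)
n = 0 (n = (-2/(-2))*0 = -½*(-2)*0 = 1*0 = 0)
a(E) = 0
(X(18) + a(-9))² = (-1*18 + 0)² = (-18 + 0)² = (-18)² = 324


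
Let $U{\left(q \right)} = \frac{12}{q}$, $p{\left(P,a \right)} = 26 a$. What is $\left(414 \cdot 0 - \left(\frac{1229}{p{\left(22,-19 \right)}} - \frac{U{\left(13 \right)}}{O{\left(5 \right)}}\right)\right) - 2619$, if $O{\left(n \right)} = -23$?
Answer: $- \frac{29729267}{11362} \approx -2616.6$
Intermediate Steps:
$\left(414 \cdot 0 - \left(\frac{1229}{p{\left(22,-19 \right)}} - \frac{U{\left(13 \right)}}{O{\left(5 \right)}}\right)\right) - 2619 = \left(414 \cdot 0 + \left(- \frac{1229}{26 \left(-19\right)} + \frac{12 \cdot \frac{1}{13}}{-23}\right)\right) - 2619 = \left(0 + \left(- \frac{1229}{-494} + 12 \cdot \frac{1}{13} \left(- \frac{1}{23}\right)\right)\right) - 2619 = \left(0 + \left(\left(-1229\right) \left(- \frac{1}{494}\right) + \frac{12}{13} \left(- \frac{1}{23}\right)\right)\right) - 2619 = \left(0 + \left(\frac{1229}{494} - \frac{12}{299}\right)\right) - 2619 = \left(0 + \frac{27811}{11362}\right) - 2619 = \frac{27811}{11362} - 2619 = - \frac{29729267}{11362}$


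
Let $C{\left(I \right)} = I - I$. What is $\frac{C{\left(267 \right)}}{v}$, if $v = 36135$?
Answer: $0$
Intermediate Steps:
$C{\left(I \right)} = 0$
$\frac{C{\left(267 \right)}}{v} = \frac{0}{36135} = 0 \cdot \frac{1}{36135} = 0$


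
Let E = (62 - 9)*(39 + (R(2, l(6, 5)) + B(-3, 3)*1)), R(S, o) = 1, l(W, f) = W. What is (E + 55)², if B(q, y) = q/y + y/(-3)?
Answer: 4280761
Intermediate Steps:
B(q, y) = -y/3 + q/y (B(q, y) = q/y + y*(-⅓) = q/y - y/3 = -y/3 + q/y)
E = 2014 (E = (62 - 9)*(39 + (1 + (-⅓*3 - 3/3)*1)) = 53*(39 + (1 + (-1 - 3*⅓)*1)) = 53*(39 + (1 + (-1 - 1)*1)) = 53*(39 + (1 - 2*1)) = 53*(39 + (1 - 2)) = 53*(39 - 1) = 53*38 = 2014)
(E + 55)² = (2014 + 55)² = 2069² = 4280761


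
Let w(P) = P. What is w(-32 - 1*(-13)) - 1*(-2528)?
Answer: 2509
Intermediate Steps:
w(-32 - 1*(-13)) - 1*(-2528) = (-32 - 1*(-13)) - 1*(-2528) = (-32 + 13) + 2528 = -19 + 2528 = 2509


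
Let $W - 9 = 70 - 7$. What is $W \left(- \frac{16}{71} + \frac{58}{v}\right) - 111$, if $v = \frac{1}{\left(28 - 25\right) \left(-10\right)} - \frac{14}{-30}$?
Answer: $\frac{8777451}{923} \approx 9509.7$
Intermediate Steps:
$W = 72$ ($W = 9 + \left(70 - 7\right) = 9 + 63 = 72$)
$v = \frac{13}{30}$ ($v = \frac{1}{3} \left(- \frac{1}{10}\right) - - \frac{7}{15} = \frac{1}{3} \left(- \frac{1}{10}\right) + \frac{7}{15} = - \frac{1}{30} + \frac{7}{15} = \frac{13}{30} \approx 0.43333$)
$W \left(- \frac{16}{71} + \frac{58}{v}\right) - 111 = 72 \left(- \frac{16}{71} + \frac{58}{\frac{13}{30}}\right) - 111 = 72 \left(\left(-16\right) \frac{1}{71} + 58 \cdot \frac{30}{13}\right) - 111 = 72 \left(- \frac{16}{71} + \frac{1740}{13}\right) - 111 = 72 \cdot \frac{123332}{923} - 111 = \frac{8879904}{923} - 111 = \frac{8777451}{923}$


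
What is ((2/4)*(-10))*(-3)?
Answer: 15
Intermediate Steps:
((2/4)*(-10))*(-3) = ((2*(1/4))*(-10))*(-3) = ((1/2)*(-10))*(-3) = -5*(-3) = 15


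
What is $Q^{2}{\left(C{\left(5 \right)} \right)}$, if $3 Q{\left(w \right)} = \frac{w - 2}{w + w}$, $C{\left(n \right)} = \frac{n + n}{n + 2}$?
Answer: $\frac{1}{225} \approx 0.0044444$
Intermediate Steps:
$C{\left(n \right)} = \frac{2 n}{2 + n}$
$Q{\left(w \right)} = \frac{-2 + w}{6 w}$ ($Q{\left(w \right)} = \frac{\frac{1}{w + w} \left(w - 2\right)}{3} = \frac{\frac{1}{2 w} \left(-2 + w\right)}{3} = \frac{\frac{1}{2} \frac{1}{w} \left(-2 + w\right)}{3} = \frac{-2 + w}{6 w}$)
$Q^{2}{\left(C{\left(5 \right)} \right)} = \left(\frac{-2 + 2 \cdot 5 \frac{1}{2 + 5}}{6 \cdot 2 \cdot 5 \frac{1}{2 + 5}}\right)^{2} = \left(\frac{-2 + 2 \cdot 5 \cdot \frac{1}{7}}{6 \cdot 2 \cdot 5 \cdot \frac{1}{7}}\right)^{2} = \left(\frac{-2 + \frac{10}{7}}{6 \cdot \frac{10}{7}}\right)^{2} = \left(\frac{1}{6} \cdot \frac{7}{10} \left(- \frac{4}{7}\right)\right)^{2} = \left(- \frac{1}{15}\right)^{2} = \frac{1}{225}$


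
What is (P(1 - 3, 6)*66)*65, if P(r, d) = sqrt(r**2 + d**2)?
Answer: 8580*sqrt(10) ≈ 27132.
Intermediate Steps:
P(r, d) = sqrt(d**2 + r**2)
(P(1 - 3, 6)*66)*65 = (sqrt(6**2 + (1 - 3)**2)*66)*65 = (sqrt(36 + (-2)**2)*66)*65 = (sqrt(36 + 4)*66)*65 = (sqrt(40)*66)*65 = ((2*sqrt(10))*66)*65 = (132*sqrt(10))*65 = 8580*sqrt(10)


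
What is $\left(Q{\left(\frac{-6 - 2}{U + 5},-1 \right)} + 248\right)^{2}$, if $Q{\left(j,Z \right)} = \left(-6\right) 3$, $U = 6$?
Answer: $52900$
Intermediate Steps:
$Q{\left(j,Z \right)} = -18$
$\left(Q{\left(\frac{-6 - 2}{U + 5},-1 \right)} + 248\right)^{2} = \left(-18 + 248\right)^{2} = 230^{2} = 52900$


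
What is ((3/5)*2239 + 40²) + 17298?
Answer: 101207/5 ≈ 20241.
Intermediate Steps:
((3/5)*2239 + 40²) + 17298 = ((3*(⅕))*2239 + 1600) + 17298 = ((⅗)*2239 + 1600) + 17298 = (6717/5 + 1600) + 17298 = 14717/5 + 17298 = 101207/5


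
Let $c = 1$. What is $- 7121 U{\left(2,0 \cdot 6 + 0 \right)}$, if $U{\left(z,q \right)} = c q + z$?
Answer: $-14242$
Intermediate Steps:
$U{\left(z,q \right)} = q + z$ ($U{\left(z,q \right)} = 1 q + z = q + z$)
$- 7121 U{\left(2,0 \cdot 6 + 0 \right)} = - 7121 \left(\left(0 \cdot 6 + 0\right) + 2\right) = - 7121 \left(\left(0 + 0\right) + 2\right) = - 7121 \left(0 + 2\right) = \left(-7121\right) 2 = -14242$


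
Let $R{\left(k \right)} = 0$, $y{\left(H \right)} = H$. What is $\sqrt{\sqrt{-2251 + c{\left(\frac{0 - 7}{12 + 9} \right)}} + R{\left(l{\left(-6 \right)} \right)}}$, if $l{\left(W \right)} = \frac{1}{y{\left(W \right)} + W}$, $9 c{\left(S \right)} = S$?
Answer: $\frac{\sqrt[4]{182334} \sqrt{i}}{3} \approx 4.8706 + 4.8706 i$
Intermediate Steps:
$c{\left(S \right)} = \frac{S}{9}$
$l{\left(W \right)} = \frac{1}{2 W}$ ($l{\left(W \right)} = \frac{1}{W + W} = \frac{1}{2 W}$)
$\sqrt{\sqrt{-2251 + c{\left(\frac{0 - 7}{12 + 9} \right)}} + R{\left(l{\left(-6 \right)} \right)}} = \sqrt{\sqrt{-2251 + \frac{\left(0 - 7\right) \frac{1}{12 + 9}}{9}} + 0} = \sqrt{\sqrt{-2251 + \frac{\left(-7\right) \frac{1}{21}}{9}} + 0} = \sqrt{\sqrt{-2251 + \frac{1}{9} \left(- \frac{1}{3}\right)} + 0} = \sqrt{\sqrt{-2251 - \frac{1}{27}} + 0} = \sqrt{\sqrt{- \frac{60778}{27}} + 0} = \sqrt{\frac{i \sqrt{182334}}{9} + 0} = \sqrt{\frac{i \sqrt{182334}}{9}} = \frac{\sqrt[4]{182334} \sqrt{i}}{3}$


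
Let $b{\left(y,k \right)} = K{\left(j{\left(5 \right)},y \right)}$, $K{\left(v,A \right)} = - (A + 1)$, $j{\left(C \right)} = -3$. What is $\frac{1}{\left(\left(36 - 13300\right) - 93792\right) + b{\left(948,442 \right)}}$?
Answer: $- \frac{1}{108005} \approx -9.2588 \cdot 10^{-6}$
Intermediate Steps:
$K{\left(v,A \right)} = -1 - A$ ($K{\left(v,A \right)} = - (1 + A) = -1 - A$)
$b{\left(y,k \right)} = -1 - y$
$\frac{1}{\left(\left(36 - 13300\right) - 93792\right) + b{\left(948,442 \right)}} = \frac{1}{\left(\left(36 - 13300\right) - 93792\right) - 949} = \frac{1}{\left(-13264 - 93792\right) - 949} = \frac{1}{-107056 - 949} = \frac{1}{-108005} = - \frac{1}{108005}$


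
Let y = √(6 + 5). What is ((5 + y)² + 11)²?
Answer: 3309 + 940*√11 ≈ 6426.6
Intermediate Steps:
y = √11 ≈ 3.3166
((5 + y)² + 11)² = ((5 + √11)² + 11)² = (11 + (5 + √11)²)²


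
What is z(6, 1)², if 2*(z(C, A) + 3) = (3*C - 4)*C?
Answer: 1521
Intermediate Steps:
z(C, A) = -3 + C*(-4 + 3*C)/2 (z(C, A) = -3 + ((3*C - 4)*C)/2 = -3 + ((-4 + 3*C)*C)/2 = -3 + (C*(-4 + 3*C))/2 = -3 + C*(-4 + 3*C)/2)
z(6, 1)² = (-3 - 2*6 + (3/2)*6²)² = (-3 - 12 + (3/2)*36)² = (-3 - 12 + 54)² = 39² = 1521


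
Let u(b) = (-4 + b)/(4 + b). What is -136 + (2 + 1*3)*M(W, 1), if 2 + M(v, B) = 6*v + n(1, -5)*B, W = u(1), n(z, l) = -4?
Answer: -184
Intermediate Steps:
u(b) = (-4 + b)/(4 + b)
W = -3/5 (W = (-4 + 1)/(4 + 1) = -3/5 ≈ -0.60000)
M(v, B) = -2 - 4*B + 6*v (M(v, B) = -2 + (6*v - 4*B) = -2 + (-4*B + 6*v) = -2 - 4*B + 6*v)
-136 + (2 + 1*3)*M(W, 1) = -136 + (2 + 1*3)*(-2 - 4*1 + 6*(-3/5)) = -136 + (2 + 3)*(-2 - 4 - 18/5) = -136 + 5*(-48/5) = -136 - 48 = -184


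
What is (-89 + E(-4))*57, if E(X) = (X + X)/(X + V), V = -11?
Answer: -25213/5 ≈ -5042.6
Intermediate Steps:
E(X) = 2*X/(-11 + X) (E(X) = (X + X)/(X - 11) = (2*X)/(-11 + X) = 2*X/(-11 + X))
(-89 + E(-4))*57 = (-89 + 2*(-4)/(-11 - 4))*57 = (-89 + 2*(-4)/(-15))*57 = (-89 + 2*(-4)*(-1/15))*57 = (-89 + 8/15)*57 = -1327/15*57 = -25213/5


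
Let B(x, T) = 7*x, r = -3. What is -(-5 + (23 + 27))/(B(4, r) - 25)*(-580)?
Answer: 8700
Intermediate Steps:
-(-5 + (23 + 27))/(B(4, r) - 25)*(-580) = -(-5 + (23 + 27))/(7*4 - 25)*(-580) = -(-5 + 50)/(28 - 25)*(-580) = -45/3*(-580) = -45*(⅓)*(-580) = -15*(-580) = -1*(-8700) = 8700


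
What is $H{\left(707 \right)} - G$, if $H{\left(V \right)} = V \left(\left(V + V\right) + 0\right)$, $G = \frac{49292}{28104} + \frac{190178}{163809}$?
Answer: $\frac{383523700245599}{383640678} \approx 9.997 \cdot 10^{5}$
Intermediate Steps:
$G = \frac{1118269645}{383640678}$ ($G = 49292 \cdot \frac{1}{28104} + 190178 \cdot \frac{1}{163809} = \frac{12323}{7026} + \frac{190178}{163809} = \frac{1118269645}{383640678} \approx 2.9149$)
$H{\left(V \right)} = 2 V^{2}$ ($H{\left(V \right)} = V \left(2 V + 0\right) = V 2 V = 2 V^{2}$)
$H{\left(707 \right)} - G = 2 \cdot 707^{2} - \frac{1118269645}{383640678} = 2 \cdot 499849 - \frac{1118269645}{383640678} = 999698 - \frac{1118269645}{383640678} = \frac{383523700245599}{383640678}$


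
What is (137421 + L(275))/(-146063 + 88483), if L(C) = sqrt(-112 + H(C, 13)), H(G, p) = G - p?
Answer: -137421/57580 - sqrt(6)/11516 ≈ -2.3868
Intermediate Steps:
L(C) = sqrt(-125 + C) (L(C) = sqrt(-112 + (C - 1*13)) = sqrt(-112 + (C - 13)) = sqrt(-112 + (-13 + C)) = sqrt(-125 + C))
(137421 + L(275))/(-146063 + 88483) = (137421 + sqrt(-125 + 275))/(-146063 + 88483) = (137421 + sqrt(150))/(-57580) = (137421 + 5*sqrt(6))*(-1/57580) = -137421/57580 - sqrt(6)/11516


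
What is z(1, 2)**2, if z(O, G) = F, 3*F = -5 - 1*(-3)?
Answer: 4/9 ≈ 0.44444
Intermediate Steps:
F = -2/3 (F = (-5 - 1*(-3))/3 = (-5 + 3)/3 = (1/3)*(-2) = -2/3 ≈ -0.66667)
z(O, G) = -2/3
z(1, 2)**2 = (-2/3)**2 = 4/9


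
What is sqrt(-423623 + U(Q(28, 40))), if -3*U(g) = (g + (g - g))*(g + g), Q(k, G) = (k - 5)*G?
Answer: I*sqrt(8891007)/3 ≈ 993.93*I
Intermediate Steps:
Q(k, G) = G*(-5 + k) (Q(k, G) = (-5 + k)*G = G*(-5 + k))
U(g) = -2*g**2/3 (U(g) = -(g + (g - g))*(g + g)/3 = -(g + 0)*2*g/3 = -g*2*g/3 = -2*g**2/3)
sqrt(-423623 + U(Q(28, 40))) = sqrt(-423623 - 2*1600*(-5 + 28)**2/3) = sqrt(-423623 - 2*(40*23)**2/3) = sqrt(-423623 - 2/3*920**2) = sqrt(-423623 - 2/3*846400) = sqrt(-423623 - 1692800/3) = sqrt(-2963669/3) = I*sqrt(8891007)/3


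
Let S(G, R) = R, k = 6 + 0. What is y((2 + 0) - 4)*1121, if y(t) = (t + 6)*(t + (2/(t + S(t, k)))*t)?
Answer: -13452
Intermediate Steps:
k = 6
y(t) = (6 + t)*(t + 2*t/(6 + t)) (y(t) = (t + 6)*(t + (2/(t + 6))*t) = (6 + t)*(t + (2/(6 + t))*t) = (6 + t)*(t + 2*t/(6 + t)))
y((2 + 0) - 4)*1121 = (((2 + 0) - 4)*(8 + ((2 + 0) - 4)))*1121 = ((2 - 4)*(8 + (2 - 4)))*1121 = -2*(8 - 2)*1121 = -2*6*1121 = -12*1121 = -13452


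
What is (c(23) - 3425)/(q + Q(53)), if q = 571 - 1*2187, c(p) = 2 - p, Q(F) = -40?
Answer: 1723/828 ≈ 2.0809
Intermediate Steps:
q = -1616 (q = 571 - 2187 = -1616)
(c(23) - 3425)/(q + Q(53)) = ((2 - 1*23) - 3425)/(-1616 - 40) = ((2 - 23) - 3425)/(-1656) = (-21 - 3425)*(-1/1656) = -3446*(-1/1656) = 1723/828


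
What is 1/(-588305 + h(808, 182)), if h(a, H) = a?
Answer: -1/587497 ≈ -1.7021e-6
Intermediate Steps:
1/(-588305 + h(808, 182)) = 1/(-588305 + 808) = 1/(-587497) = -1/587497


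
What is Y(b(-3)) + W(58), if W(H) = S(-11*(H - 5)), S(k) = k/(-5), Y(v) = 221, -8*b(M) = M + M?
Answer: 1688/5 ≈ 337.60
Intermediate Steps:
b(M) = -M/4 (b(M) = -(M + M)/8 = -M/4)
S(k) = -k/5 (S(k) = k*(-1/5) = -k/5)
W(H) = -11 + 11*H/5 (W(H) = -(-11)*(H - 5)/5 = -(-11)*(-5 + H)/5 = -(55 - 11*H)/5 = -11 + 11*H/5)
Y(b(-3)) + W(58) = 221 + (-11 + (11/5)*58) = 221 + (-11 + 638/5) = 221 + 583/5 = 1688/5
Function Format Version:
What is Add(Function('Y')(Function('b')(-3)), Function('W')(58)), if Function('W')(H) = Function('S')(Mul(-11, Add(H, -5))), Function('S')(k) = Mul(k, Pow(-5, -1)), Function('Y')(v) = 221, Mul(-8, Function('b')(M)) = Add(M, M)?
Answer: Rational(1688, 5) ≈ 337.60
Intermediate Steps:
Function('b')(M) = Mul(Rational(-1, 4), M) (Function('b')(M) = Mul(Rational(-1, 8), Add(M, M)) = Mul(Rational(-1, 8), Mul(2, M)) = Mul(Rational(-1, 4), M))
Function('S')(k) = Mul(Rational(-1, 5), k) (Function('S')(k) = Mul(k, Rational(-1, 5)) = Mul(Rational(-1, 5), k))
Function('W')(H) = Add(-11, Mul(Rational(11, 5), H)) (Function('W')(H) = Mul(Rational(-1, 5), Mul(-11, Add(H, -5))) = Mul(Rational(-1, 5), Mul(-11, Add(-5, H))) = Mul(Rational(-1, 5), Add(55, Mul(-11, H))) = Add(-11, Mul(Rational(11, 5), H)))
Add(Function('Y')(Function('b')(-3)), Function('W')(58)) = Add(221, Add(-11, Mul(Rational(11, 5), 58))) = Add(221, Add(-11, Rational(638, 5))) = Add(221, Rational(583, 5)) = Rational(1688, 5)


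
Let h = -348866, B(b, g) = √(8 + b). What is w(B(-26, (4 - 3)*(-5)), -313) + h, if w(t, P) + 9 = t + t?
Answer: -348875 + 6*I*√2 ≈ -3.4888e+5 + 8.4853*I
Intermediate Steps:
w(t, P) = -9 + 2*t (w(t, P) = -9 + (t + t) = -9 + 2*t)
w(B(-26, (4 - 3)*(-5)), -313) + h = (-9 + 2*√(8 - 26)) - 348866 = (-9 + 2*√(-18)) - 348866 = (-9 + 2*(3*I*√2)) - 348866 = (-9 + 6*I*√2) - 348866 = -348875 + 6*I*√2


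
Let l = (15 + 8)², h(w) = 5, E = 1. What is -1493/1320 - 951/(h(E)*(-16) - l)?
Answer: 115361/267960 ≈ 0.43052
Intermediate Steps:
l = 529 (l = 23² = 529)
-1493/1320 - 951/(h(E)*(-16) - l) = -1493/1320 - 951/(5*(-16) - 1*529) = -1493*1/1320 - 951/(-80 - 529) = -1493/1320 - 951/(-609) = -1493/1320 - 951*(-1/609) = -1493/1320 + 317/203 = 115361/267960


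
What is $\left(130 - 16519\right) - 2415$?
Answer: $-18804$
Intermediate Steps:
$\left(130 - 16519\right) - 2415 = -16389 - 2415 = -18804$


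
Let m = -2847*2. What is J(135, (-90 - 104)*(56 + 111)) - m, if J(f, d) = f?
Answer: 5829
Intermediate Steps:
m = -5694
J(135, (-90 - 104)*(56 + 111)) - m = 135 - 1*(-5694) = 135 + 5694 = 5829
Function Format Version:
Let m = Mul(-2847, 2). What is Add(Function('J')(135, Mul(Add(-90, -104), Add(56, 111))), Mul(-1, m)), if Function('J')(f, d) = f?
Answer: 5829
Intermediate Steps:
m = -5694
Add(Function('J')(135, Mul(Add(-90, -104), Add(56, 111))), Mul(-1, m)) = Add(135, Mul(-1, -5694)) = Add(135, 5694) = 5829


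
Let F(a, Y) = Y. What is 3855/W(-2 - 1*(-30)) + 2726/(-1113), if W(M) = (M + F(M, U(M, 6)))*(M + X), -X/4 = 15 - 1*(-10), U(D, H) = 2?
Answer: -226195/53424 ≈ -4.2340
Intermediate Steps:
X = -100 (X = -4*(15 - 1*(-10)) = -4*(15 + 10) = -4*25 = -100)
W(M) = (-100 + M)*(2 + M) (W(M) = (M + 2)*(M - 100) = (2 + M)*(-100 + M) = (-100 + M)*(2 + M))
3855/W(-2 - 1*(-30)) + 2726/(-1113) = 3855/(-200 + (-2 - 1*(-30))² - 98*(-2 - 1*(-30))) + 2726/(-1113) = 3855/(-200 + (-2 + 30)² - 98*(-2 + 30)) + 2726*(-1/1113) = 3855/(-200 + 28² - 98*28) - 2726/1113 = 3855/(-200 + 784 - 2744) - 2726/1113 = 3855/(-2160) - 2726/1113 = 3855*(-1/2160) - 2726/1113 = -257/144 - 2726/1113 = -226195/53424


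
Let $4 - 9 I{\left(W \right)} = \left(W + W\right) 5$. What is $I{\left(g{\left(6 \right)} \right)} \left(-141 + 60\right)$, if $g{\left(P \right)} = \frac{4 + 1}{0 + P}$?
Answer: $39$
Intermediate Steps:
$g{\left(P \right)} = \frac{5}{P}$
$I{\left(W \right)} = \frac{4}{9} - \frac{10 W}{9}$ ($I{\left(W \right)} = \frac{4}{9} - \frac{\left(W + W\right) 5}{9} = \frac{4}{9} - \frac{2 W 5}{9} = \frac{4}{9} - \frac{10 W}{9}$)
$I{\left(g{\left(6 \right)} \right)} \left(-141 + 60\right) = \left(\frac{4}{9} - \frac{10 \cdot \frac{5}{6}}{9}\right) \left(-141 + 60\right) = \left(\frac{4}{9} - \frac{10 \cdot 5 \cdot \frac{1}{6}}{9}\right) \left(-81\right) = \left(\frac{4}{9} - \frac{25}{27}\right) \left(-81\right) = \left(- \frac{13}{27}\right) \left(-81\right) = 39$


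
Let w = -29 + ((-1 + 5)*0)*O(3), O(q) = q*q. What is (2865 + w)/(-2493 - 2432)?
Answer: -2836/4925 ≈ -0.57584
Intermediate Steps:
O(q) = q²
w = -29 (w = -29 + ((-1 + 5)*0)*3² = -29 + (4*0)*9 = -29 + 0*9 = -29 + 0 = -29)
(2865 + w)/(-2493 - 2432) = (2865 - 29)/(-2493 - 2432) = 2836/(-4925) = 2836*(-1/4925) = -2836/4925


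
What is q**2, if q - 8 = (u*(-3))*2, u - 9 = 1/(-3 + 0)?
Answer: 1936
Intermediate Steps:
u = 26/3 (u = 9 + 1/(-3 + 0) = 9 + 1/(-3) = 9 - 1/3 = 26/3 ≈ 8.6667)
q = -44 (q = 8 + ((26/3)*(-3))*2 = 8 - 26*2 = 8 - 52 = -44)
q**2 = (-44)**2 = 1936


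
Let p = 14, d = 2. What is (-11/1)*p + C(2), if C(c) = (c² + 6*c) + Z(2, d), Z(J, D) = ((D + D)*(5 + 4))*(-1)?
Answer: -174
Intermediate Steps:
Z(J, D) = -18*D (Z(J, D) = ((2*D)*9)*(-1) = (18*D)*(-1) = -18*D)
C(c) = -36 + c² + 6*c (C(c) = (c² + 6*c) - 18*2 = (c² + 6*c) - 36 = -36 + c² + 6*c)
(-11/1)*p + C(2) = -11/1*14 + (-36 + 2² + 6*2) = -11*1*14 + (-36 + 4 + 12) = -11*14 - 20 = -154 - 20 = -174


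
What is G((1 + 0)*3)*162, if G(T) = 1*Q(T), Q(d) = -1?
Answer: -162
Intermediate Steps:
G(T) = -1 (G(T) = 1*(-1) = -1)
G((1 + 0)*3)*162 = -1*162 = -162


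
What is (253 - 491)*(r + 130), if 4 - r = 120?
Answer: -3332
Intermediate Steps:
r = -116 (r = 4 - 1*120 = 4 - 120 = -116)
(253 - 491)*(r + 130) = (253 - 491)*(-116 + 130) = -238*14 = -3332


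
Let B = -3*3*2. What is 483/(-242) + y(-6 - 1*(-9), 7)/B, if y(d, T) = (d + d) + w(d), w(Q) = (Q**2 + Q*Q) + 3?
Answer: -423/121 ≈ -3.4959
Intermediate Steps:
w(Q) = 3 + 2*Q**2 (w(Q) = (Q**2 + Q**2) + 3 = 2*Q**2 + 3 = 3 + 2*Q**2)
B = -18 (B = -9*2 = -18)
y(d, T) = 3 + 2*d + 2*d**2 (y(d, T) = (d + d) + (3 + 2*d**2) = 2*d + (3 + 2*d**2) = 3 + 2*d + 2*d**2)
483/(-242) + y(-6 - 1*(-9), 7)/B = 483/(-242) + (3 + 2*(-6 - 1*(-9)) + 2*(-6 - 1*(-9))**2)/(-18) = 483*(-1/242) + (3 + 2*(-6 + 9) + 2*(-6 + 9)**2)*(-1/18) = -483/242 + (3 + 2*3 + 2*3**2)*(-1/18) = -483/242 + (3 + 6 + 2*9)*(-1/18) = -483/242 + (3 + 6 + 18)*(-1/18) = -483/242 + 27*(-1/18) = -483/242 - 3/2 = -423/121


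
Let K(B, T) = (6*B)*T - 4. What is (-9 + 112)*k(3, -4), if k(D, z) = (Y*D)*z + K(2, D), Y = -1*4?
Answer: 8240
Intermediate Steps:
Y = -4
K(B, T) = -4 + 6*B*T (K(B, T) = 6*B*T - 4 = -4 + 6*B*T)
k(D, z) = -4 + 12*D - 4*D*z (k(D, z) = (-4*D)*z + (-4 + 6*2*D) = -4*D*z + (-4 + 12*D) = -4 + 12*D - 4*D*z)
(-9 + 112)*k(3, -4) = (-9 + 112)*(-4 + 12*3 - 4*3*(-4)) = 103*(-4 + 36 + 48) = 103*80 = 8240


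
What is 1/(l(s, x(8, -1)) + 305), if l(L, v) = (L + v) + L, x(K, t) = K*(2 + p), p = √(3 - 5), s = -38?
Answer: 245/60153 - 8*I*√2/60153 ≈ 0.0040729 - 0.00018808*I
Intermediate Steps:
p = I*√2 (p = √(-2) = I*√2 ≈ 1.4142*I)
x(K, t) = K*(2 + I*√2)
l(L, v) = v + 2*L
1/(l(s, x(8, -1)) + 305) = 1/((8*(2 + I*√2) + 2*(-38)) + 305) = 1/(((16 + 8*I*√2) - 76) + 305) = 1/((-60 + 8*I*√2) + 305) = 1/(245 + 8*I*√2)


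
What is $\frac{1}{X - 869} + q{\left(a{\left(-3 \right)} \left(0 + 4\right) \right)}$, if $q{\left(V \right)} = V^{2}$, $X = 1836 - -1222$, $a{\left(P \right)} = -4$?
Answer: $\frac{560385}{2189} \approx 256.0$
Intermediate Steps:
$X = 3058$ ($X = 1836 + 1222 = 3058$)
$\frac{1}{X - 869} + q{\left(a{\left(-3 \right)} \left(0 + 4\right) \right)} = \frac{1}{3058 - 869} + \left(- 4 \left(0 + 4\right)\right)^{2} = \frac{1}{2189} + \left(\left(-4\right) 4\right)^{2} = \frac{1}{2189} + \left(-16\right)^{2} = \frac{1}{2189} + 256 = \frac{560385}{2189}$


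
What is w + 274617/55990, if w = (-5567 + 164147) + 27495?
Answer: 10418613867/55990 ≈ 1.8608e+5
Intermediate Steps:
w = 186075 (w = 158580 + 27495 = 186075)
w + 274617/55990 = 186075 + 274617/55990 = 10418613867/55990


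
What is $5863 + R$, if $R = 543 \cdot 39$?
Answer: $27040$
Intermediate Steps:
$R = 21177$
$5863 + R = 5863 + 21177 = 27040$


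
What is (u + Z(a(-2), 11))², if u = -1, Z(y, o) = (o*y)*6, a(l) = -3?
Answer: 39601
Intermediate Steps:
Z(y, o) = 6*o*y
(u + Z(a(-2), 11))² = (-1 + 6*11*(-3))² = (-1 - 198)² = (-199)² = 39601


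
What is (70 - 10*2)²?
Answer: 2500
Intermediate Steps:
(70 - 10*2)² = (70 - 20)² = 50² = 2500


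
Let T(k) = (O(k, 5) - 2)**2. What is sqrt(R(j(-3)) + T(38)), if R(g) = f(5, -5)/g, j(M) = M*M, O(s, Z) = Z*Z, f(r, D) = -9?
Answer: 4*sqrt(33) ≈ 22.978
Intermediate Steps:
O(s, Z) = Z**2
T(k) = 529 (T(k) = (5**2 - 2)**2 = (25 - 2)**2 = 23**2 = 529)
j(M) = M**2
R(g) = -9/g
sqrt(R(j(-3)) + T(38)) = sqrt(-9/((-3)**2) + 529) = sqrt(-9/9 + 529) = sqrt(-9*1/9 + 529) = sqrt(-1 + 529) = sqrt(528) = 4*sqrt(33)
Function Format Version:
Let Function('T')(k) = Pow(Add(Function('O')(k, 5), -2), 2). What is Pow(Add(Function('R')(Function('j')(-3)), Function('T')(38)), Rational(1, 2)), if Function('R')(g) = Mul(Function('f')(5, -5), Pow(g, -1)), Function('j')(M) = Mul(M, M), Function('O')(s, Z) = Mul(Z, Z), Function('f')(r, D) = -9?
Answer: Mul(4, Pow(33, Rational(1, 2))) ≈ 22.978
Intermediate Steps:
Function('O')(s, Z) = Pow(Z, 2)
Function('T')(k) = 529 (Function('T')(k) = Pow(Add(Pow(5, 2), -2), 2) = Pow(Add(25, -2), 2) = Pow(23, 2) = 529)
Function('j')(M) = Pow(M, 2)
Function('R')(g) = Mul(-9, Pow(g, -1))
Pow(Add(Function('R')(Function('j')(-3)), Function('T')(38)), Rational(1, 2)) = Pow(Add(Mul(-9, Pow(Pow(-3, 2), -1)), 529), Rational(1, 2)) = Pow(Add(Mul(-9, Pow(9, -1)), 529), Rational(1, 2)) = Pow(Add(Mul(-9, Rational(1, 9)), 529), Rational(1, 2)) = Pow(Add(-1, 529), Rational(1, 2)) = Pow(528, Rational(1, 2)) = Mul(4, Pow(33, Rational(1, 2)))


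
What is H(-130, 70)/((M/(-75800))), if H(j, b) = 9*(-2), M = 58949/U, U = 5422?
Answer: 7397776800/58949 ≈ 1.2549e+5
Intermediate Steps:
M = 58949/5422 ≈ 10.872
H(j, b) = -18
H(-130, 70)/((M/(-75800))) = -18/((58949/5422)/(-75800)) = -18/((58949/5422)*(-1/75800)) = -18/(-58949/410987600) = -18*(-410987600/58949) = 7397776800/58949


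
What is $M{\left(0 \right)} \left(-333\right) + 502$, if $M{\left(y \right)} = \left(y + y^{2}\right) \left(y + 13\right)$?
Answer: $502$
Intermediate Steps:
$M{\left(y \right)} = \left(13 + y\right) \left(y + y^{2}\right)$ ($M{\left(y \right)} = \left(y + y^{2}\right) \left(13 + y\right) = \left(13 + y\right) \left(y + y^{2}\right)$)
$M{\left(0 \right)} \left(-333\right) + 502 = 0 \left(13 + 0^{2} + 14 \cdot 0\right) \left(-333\right) + 502 = 0 \left(13 + 0 + 0\right) \left(-333\right) + 502 = 0 \cdot 13 \left(-333\right) + 502 = 0 \left(-333\right) + 502 = 0 + 502 = 502$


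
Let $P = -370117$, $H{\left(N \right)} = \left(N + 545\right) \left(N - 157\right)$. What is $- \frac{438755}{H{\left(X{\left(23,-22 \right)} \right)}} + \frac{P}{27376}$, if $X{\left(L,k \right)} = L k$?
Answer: $\frac{2441241611}{707861232} \approx 3.4488$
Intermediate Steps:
$H{\left(N \right)} = \left(-157 + N\right) \left(545 + N\right)$ ($H{\left(N \right)} = \left(545 + N\right) \left(-157 + N\right) = \left(-157 + N\right) \left(545 + N\right)$)
$- \frac{438755}{H{\left(X{\left(23,-22 \right)} \right)}} + \frac{P}{27376} = - \frac{438755}{-85565 + \left(23 \left(-22\right)\right)^{2} + 388 \cdot 23 \left(-22\right)} - \frac{370117}{27376} = - \frac{438755}{-85565 + \left(-506\right)^{2} + 388 \left(-506\right)} - \frac{370117}{27376} = - \frac{438755}{-85565 + 256036 - 196328} - \frac{370117}{27376} = - \frac{438755}{-25857} - \frac{370117}{27376} = \left(-438755\right) \left(- \frac{1}{25857}\right) - \frac{370117}{27376} = \frac{438755}{25857} - \frac{370117}{27376} = \frac{2441241611}{707861232}$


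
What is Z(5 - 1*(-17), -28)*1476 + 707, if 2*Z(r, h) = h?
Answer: -19957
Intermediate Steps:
Z(r, h) = h/2
Z(5 - 1*(-17), -28)*1476 + 707 = ((½)*(-28))*1476 + 707 = -14*1476 + 707 = -20664 + 707 = -19957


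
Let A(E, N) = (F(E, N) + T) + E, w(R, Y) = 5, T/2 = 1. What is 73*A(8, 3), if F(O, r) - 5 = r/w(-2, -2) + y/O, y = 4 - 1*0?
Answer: 11753/10 ≈ 1175.3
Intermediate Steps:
T = 2 (T = 2*1 = 2)
y = 4 (y = 4 + 0 = 4)
F(O, r) = 5 + 4/O + r/5 (F(O, r) = 5 + (r/5 + 4/O) = 5 + (4/O + r/5) = 5 + 4/O + r/5)
A(E, N) = 7 + E + 4/E + N/5 (A(E, N) = ((5 + 4/E + N/5) + 2) + E = (7 + 4/E + N/5) + E = 7 + E + 4/E + N/5)
73*A(8, 3) = 73*(7 + 8 + 4/8 + (⅕)*3) = 73*(7 + 8 + 4*(⅛) + ⅗) = 73*(7 + 8 + ½ + ⅗) = 73*(161/10) = 11753/10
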